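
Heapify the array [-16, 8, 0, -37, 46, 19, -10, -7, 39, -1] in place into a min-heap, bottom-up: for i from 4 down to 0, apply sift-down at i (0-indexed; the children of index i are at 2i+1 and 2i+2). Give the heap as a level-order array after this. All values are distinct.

sift down from index 4:
  46 vs only child -1 at index 9, swap → [-16, 8, 0, -37, -1, 19, -10, -7, 39, 46]
sift down from index 3: already satisfies heap property
sift down from index 2:
  0 vs smaller child -10 at index 6, swap → [-16, 8, -10, -37, -1, 19, 0, -7, 39, 46]
sift down from index 1:
  8 vs smaller child -37 at index 3, swap → [-16, -37, -10, 8, -1, 19, 0, -7, 39, 46]
  8 vs smaller child -7 at index 7, swap → [-16, -37, -10, -7, -1, 19, 0, 8, 39, 46]
sift down from index 0:
  -16 vs smaller child -37 at index 1, swap → [-37, -16, -10, -7, -1, 19, 0, 8, 39, 46]

[-37, -16, -10, -7, -1, 19, 0, 8, 39, 46]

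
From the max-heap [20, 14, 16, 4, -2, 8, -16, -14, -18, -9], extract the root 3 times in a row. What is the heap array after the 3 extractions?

[8, 4, -9, -14, -2, -18, -16]

extract-max #1 returns 20:
  remove root 20; move last element -9 to root → [-9, 14, 16, 4, -2, 8, -16, -14, -18]
  -9 vs larger child 16 at index 2, swap → [16, 14, -9, 4, -2, 8, -16, -14, -18]
  -9 vs larger child 8 at index 5, swap → [16, 14, 8, 4, -2, -9, -16, -14, -18]
extract-max #2 returns 16:
  remove root 16; move last element -18 to root → [-18, 14, 8, 4, -2, -9, -16, -14]
  -18 vs larger child 14 at index 1, swap → [14, -18, 8, 4, -2, -9, -16, -14]
  -18 vs larger child 4 at index 3, swap → [14, 4, 8, -18, -2, -9, -16, -14]
  -18 vs only child -14 at index 7, swap → [14, 4, 8, -14, -2, -9, -16, -18]
extract-max #3 returns 14:
  remove root 14; move last element -18 to root → [-18, 4, 8, -14, -2, -9, -16]
  -18 vs larger child 8 at index 2, swap → [8, 4, -18, -14, -2, -9, -16]
  -18 vs larger child -9 at index 5, swap → [8, 4, -9, -14, -2, -18, -16]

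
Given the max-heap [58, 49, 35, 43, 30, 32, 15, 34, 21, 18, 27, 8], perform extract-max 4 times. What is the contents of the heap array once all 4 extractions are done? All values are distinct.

[34, 30, 32, 27, 21, 18, 15, 8]

extract-max #1 returns 58:
  remove root 58; move last element 8 to root → [8, 49, 35, 43, 30, 32, 15, 34, 21, 18, 27]
  8 vs larger child 49 at index 1, swap → [49, 8, 35, 43, 30, 32, 15, 34, 21, 18, 27]
  8 vs larger child 43 at index 3, swap → [49, 43, 35, 8, 30, 32, 15, 34, 21, 18, 27]
  8 vs larger child 34 at index 7, swap → [49, 43, 35, 34, 30, 32, 15, 8, 21, 18, 27]
extract-max #2 returns 49:
  remove root 49; move last element 27 to root → [27, 43, 35, 34, 30, 32, 15, 8, 21, 18]
  27 vs larger child 43 at index 1, swap → [43, 27, 35, 34, 30, 32, 15, 8, 21, 18]
  27 vs larger child 34 at index 3, swap → [43, 34, 35, 27, 30, 32, 15, 8, 21, 18]
extract-max #3 returns 43:
  remove root 43; move last element 18 to root → [18, 34, 35, 27, 30, 32, 15, 8, 21]
  18 vs larger child 35 at index 2, swap → [35, 34, 18, 27, 30, 32, 15, 8, 21]
  18 vs larger child 32 at index 5, swap → [35, 34, 32, 27, 30, 18, 15, 8, 21]
extract-max #4 returns 35:
  remove root 35; move last element 21 to root → [21, 34, 32, 27, 30, 18, 15, 8]
  21 vs larger child 34 at index 1, swap → [34, 21, 32, 27, 30, 18, 15, 8]
  21 vs larger child 30 at index 4, swap → [34, 30, 32, 27, 21, 18, 15, 8]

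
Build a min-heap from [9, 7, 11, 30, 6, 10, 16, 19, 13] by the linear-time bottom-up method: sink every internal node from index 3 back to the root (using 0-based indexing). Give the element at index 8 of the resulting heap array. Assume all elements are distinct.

sift down from index 3:
  30 vs smaller child 13 at index 8, swap → [9, 7, 11, 13, 6, 10, 16, 19, 30]
sift down from index 2:
  11 vs smaller child 10 at index 5, swap → [9, 7, 10, 13, 6, 11, 16, 19, 30]
sift down from index 1:
  7 vs smaller child 6 at index 4, swap → [9, 6, 10, 13, 7, 11, 16, 19, 30]
sift down from index 0:
  9 vs smaller child 6 at index 1, swap → [6, 9, 10, 13, 7, 11, 16, 19, 30]
  9 vs smaller child 7 at index 4, swap → [6, 7, 10, 13, 9, 11, 16, 19, 30]
resulting array: [6, 7, 10, 13, 9, 11, 16, 19, 30]

30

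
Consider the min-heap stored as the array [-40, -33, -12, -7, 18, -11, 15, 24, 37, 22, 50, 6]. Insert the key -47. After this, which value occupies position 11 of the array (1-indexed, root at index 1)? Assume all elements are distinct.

append -47 at index 13 → [-40, -33, -12, -7, 18, -11, 15, 24, 37, 22, 50, 6, -47]
-47 < parent -11 at index 6, swap → [-40, -33, -12, -7, 18, -47, 15, 24, 37, 22, 50, 6, -11]
-47 < parent -12 at index 3, swap → [-40, -33, -47, -7, 18, -12, 15, 24, 37, 22, 50, 6, -11]
-47 < parent -40 at index 1, swap → [-47, -33, -40, -7, 18, -12, 15, 24, 37, 22, 50, 6, -11]
resulting array: [-47, -33, -40, -7, 18, -12, 15, 24, 37, 22, 50, 6, -11]

50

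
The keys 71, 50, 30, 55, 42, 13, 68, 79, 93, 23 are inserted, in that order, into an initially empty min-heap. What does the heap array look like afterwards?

Insert 71:
  append 71 at index 0 → [71] (no swap needed)
Insert 50:
  append 50 at index 1 → [71, 50]
  50 < parent 71 at index 0, swap → [50, 71]
Insert 30:
  append 30 at index 2 → [50, 71, 30]
  30 < parent 50 at index 0, swap → [30, 71, 50]
Insert 55:
  append 55 at index 3 → [30, 71, 50, 55]
  55 < parent 71 at index 1, swap → [30, 55, 50, 71]
Insert 42:
  append 42 at index 4 → [30, 55, 50, 71, 42]
  42 < parent 55 at index 1, swap → [30, 42, 50, 71, 55]
Insert 13:
  append 13 at index 5 → [30, 42, 50, 71, 55, 13]
  13 < parent 50 at index 2, swap → [30, 42, 13, 71, 55, 50]
  13 < parent 30 at index 0, swap → [13, 42, 30, 71, 55, 50]
Insert 68:
  append 68 at index 6 → [13, 42, 30, 71, 55, 50, 68] (no swap needed)
Insert 79:
  append 79 at index 7 → [13, 42, 30, 71, 55, 50, 68, 79] (no swap needed)
Insert 93:
  append 93 at index 8 → [13, 42, 30, 71, 55, 50, 68, 79, 93] (no swap needed)
Insert 23:
  append 23 at index 9 → [13, 42, 30, 71, 55, 50, 68, 79, 93, 23]
  23 < parent 55 at index 4, swap → [13, 42, 30, 71, 23, 50, 68, 79, 93, 55]
  23 < parent 42 at index 1, swap → [13, 23, 30, 71, 42, 50, 68, 79, 93, 55]

[13, 23, 30, 71, 42, 50, 68, 79, 93, 55]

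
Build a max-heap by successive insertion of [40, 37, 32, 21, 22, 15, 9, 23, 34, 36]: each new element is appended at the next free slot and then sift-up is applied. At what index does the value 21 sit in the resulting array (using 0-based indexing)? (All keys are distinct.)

7

Insert 40:
  append 40 at index 0 → [40] (no swap needed)
Insert 37:
  append 37 at index 1 → [40, 37] (no swap needed)
Insert 32:
  append 32 at index 2 → [40, 37, 32] (no swap needed)
Insert 21:
  append 21 at index 3 → [40, 37, 32, 21] (no swap needed)
Insert 22:
  append 22 at index 4 → [40, 37, 32, 21, 22] (no swap needed)
Insert 15:
  append 15 at index 5 → [40, 37, 32, 21, 22, 15] (no swap needed)
Insert 9:
  append 9 at index 6 → [40, 37, 32, 21, 22, 15, 9] (no swap needed)
Insert 23:
  append 23 at index 7 → [40, 37, 32, 21, 22, 15, 9, 23]
  23 > parent 21 at index 3, swap → [40, 37, 32, 23, 22, 15, 9, 21]
Insert 34:
  append 34 at index 8 → [40, 37, 32, 23, 22, 15, 9, 21, 34]
  34 > parent 23 at index 3, swap → [40, 37, 32, 34, 22, 15, 9, 21, 23]
Insert 36:
  append 36 at index 9 → [40, 37, 32, 34, 22, 15, 9, 21, 23, 36]
  36 > parent 22 at index 4, swap → [40, 37, 32, 34, 36, 15, 9, 21, 23, 22]
resulting array: [40, 37, 32, 34, 36, 15, 9, 21, 23, 22]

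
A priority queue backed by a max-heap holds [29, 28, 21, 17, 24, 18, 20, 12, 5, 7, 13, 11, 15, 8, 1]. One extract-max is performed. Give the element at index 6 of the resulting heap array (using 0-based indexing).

20

remove root 29; move last element 1 to root → [1, 28, 21, 17, 24, 18, 20, 12, 5, 7, 13, 11, 15, 8]
1 vs larger child 28 at index 1, swap → [28, 1, 21, 17, 24, 18, 20, 12, 5, 7, 13, 11, 15, 8]
1 vs larger child 24 at index 4, swap → [28, 24, 21, 17, 1, 18, 20, 12, 5, 7, 13, 11, 15, 8]
1 vs larger child 13 at index 10, swap → [28, 24, 21, 17, 13, 18, 20, 12, 5, 7, 1, 11, 15, 8]
resulting array: [28, 24, 21, 17, 13, 18, 20, 12, 5, 7, 1, 11, 15, 8]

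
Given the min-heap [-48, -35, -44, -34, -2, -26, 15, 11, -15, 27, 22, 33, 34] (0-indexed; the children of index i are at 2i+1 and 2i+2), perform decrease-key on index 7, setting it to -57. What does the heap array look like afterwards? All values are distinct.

[-57, -48, -44, -35, -2, -26, 15, -34, -15, 27, 22, 33, 34]

set index 7 from 11 to -57 → [-48, -35, -44, -34, -2, -26, 15, -57, -15, 27, 22, 33, 34]
-57 < parent -34 at index 3, swap → [-48, -35, -44, -57, -2, -26, 15, -34, -15, 27, 22, 33, 34]
-57 < parent -35 at index 1, swap → [-48, -57, -44, -35, -2, -26, 15, -34, -15, 27, 22, 33, 34]
-57 < parent -48 at index 0, swap → [-57, -48, -44, -35, -2, -26, 15, -34, -15, 27, 22, 33, 34]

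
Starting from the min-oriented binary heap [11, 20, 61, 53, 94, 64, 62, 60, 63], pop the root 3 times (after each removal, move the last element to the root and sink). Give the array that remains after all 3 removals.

extract-min #1 returns 11:
  remove root 11; move last element 63 to root → [63, 20, 61, 53, 94, 64, 62, 60]
  63 vs smaller child 20 at index 1, swap → [20, 63, 61, 53, 94, 64, 62, 60]
  63 vs smaller child 53 at index 3, swap → [20, 53, 61, 63, 94, 64, 62, 60]
  63 vs only child 60 at index 7, swap → [20, 53, 61, 60, 94, 64, 62, 63]
extract-min #2 returns 20:
  remove root 20; move last element 63 to root → [63, 53, 61, 60, 94, 64, 62]
  63 vs smaller child 53 at index 1, swap → [53, 63, 61, 60, 94, 64, 62]
  63 vs smaller child 60 at index 3, swap → [53, 60, 61, 63, 94, 64, 62]
extract-min #3 returns 53:
  remove root 53; move last element 62 to root → [62, 60, 61, 63, 94, 64]
  62 vs smaller child 60 at index 1, swap → [60, 62, 61, 63, 94, 64]

[60, 62, 61, 63, 94, 64]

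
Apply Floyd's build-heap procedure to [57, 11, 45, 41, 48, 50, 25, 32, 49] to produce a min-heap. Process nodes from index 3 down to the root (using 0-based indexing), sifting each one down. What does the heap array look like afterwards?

sift down from index 3:
  41 vs smaller child 32 at index 7, swap → [57, 11, 45, 32, 48, 50, 25, 41, 49]
sift down from index 2:
  45 vs smaller child 25 at index 6, swap → [57, 11, 25, 32, 48, 50, 45, 41, 49]
sift down from index 1: already satisfies heap property
sift down from index 0:
  57 vs smaller child 11 at index 1, swap → [11, 57, 25, 32, 48, 50, 45, 41, 49]
  57 vs smaller child 32 at index 3, swap → [11, 32, 25, 57, 48, 50, 45, 41, 49]
  57 vs smaller child 41 at index 7, swap → [11, 32, 25, 41, 48, 50, 45, 57, 49]

[11, 32, 25, 41, 48, 50, 45, 57, 49]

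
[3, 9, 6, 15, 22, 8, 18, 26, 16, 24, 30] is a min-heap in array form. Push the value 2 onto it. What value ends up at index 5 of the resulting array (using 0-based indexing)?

6

append 2 at index 11 → [3, 9, 6, 15, 22, 8, 18, 26, 16, 24, 30, 2]
2 < parent 8 at index 5, swap → [3, 9, 6, 15, 22, 2, 18, 26, 16, 24, 30, 8]
2 < parent 6 at index 2, swap → [3, 9, 2, 15, 22, 6, 18, 26, 16, 24, 30, 8]
2 < parent 3 at index 0, swap → [2, 9, 3, 15, 22, 6, 18, 26, 16, 24, 30, 8]
resulting array: [2, 9, 3, 15, 22, 6, 18, 26, 16, 24, 30, 8]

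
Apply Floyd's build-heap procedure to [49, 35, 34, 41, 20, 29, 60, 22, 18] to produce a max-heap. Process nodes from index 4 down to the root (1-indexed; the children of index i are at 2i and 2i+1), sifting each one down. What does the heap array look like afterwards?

[60, 41, 49, 35, 20, 29, 34, 22, 18]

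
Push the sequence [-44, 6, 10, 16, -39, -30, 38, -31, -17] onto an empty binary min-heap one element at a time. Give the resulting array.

[-44, -39, -30, -31, 6, 10, 38, 16, -17]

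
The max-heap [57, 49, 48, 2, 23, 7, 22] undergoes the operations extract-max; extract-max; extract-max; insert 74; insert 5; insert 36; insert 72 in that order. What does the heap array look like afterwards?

[74, 72, 36, 23, 22, 5, 7, 2]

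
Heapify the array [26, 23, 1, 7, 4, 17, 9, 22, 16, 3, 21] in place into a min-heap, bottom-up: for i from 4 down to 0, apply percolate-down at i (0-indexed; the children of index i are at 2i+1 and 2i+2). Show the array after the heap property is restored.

[1, 3, 9, 7, 4, 17, 26, 22, 16, 23, 21]

sift down from index 4:
  4 vs smaller child 3 at index 9, swap → [26, 23, 1, 7, 3, 17, 9, 22, 16, 4, 21]
sift down from index 3: already satisfies heap property
sift down from index 2: already satisfies heap property
sift down from index 1:
  23 vs smaller child 3 at index 4, swap → [26, 3, 1, 7, 23, 17, 9, 22, 16, 4, 21]
  23 vs smaller child 4 at index 9, swap → [26, 3, 1, 7, 4, 17, 9, 22, 16, 23, 21]
sift down from index 0:
  26 vs smaller child 1 at index 2, swap → [1, 3, 26, 7, 4, 17, 9, 22, 16, 23, 21]
  26 vs smaller child 9 at index 6, swap → [1, 3, 9, 7, 4, 17, 26, 22, 16, 23, 21]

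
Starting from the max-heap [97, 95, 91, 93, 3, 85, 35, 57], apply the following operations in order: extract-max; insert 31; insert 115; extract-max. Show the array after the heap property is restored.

extract-max → returns 97:
  remove root 97; move last element 57 to root → [57, 95, 91, 93, 3, 85, 35]
  57 vs larger child 95 at index 1, swap → [95, 57, 91, 93, 3, 85, 35]
  57 vs larger child 93 at index 3, swap → [95, 93, 91, 57, 3, 85, 35]
insert 31:
  append 31 at index 7 → [95, 93, 91, 57, 3, 85, 35, 31] (no swap needed)
insert 115:
  append 115 at index 8 → [95, 93, 91, 57, 3, 85, 35, 31, 115]
  115 > parent 57 at index 3, swap → [95, 93, 91, 115, 3, 85, 35, 31, 57]
  115 > parent 93 at index 1, swap → [95, 115, 91, 93, 3, 85, 35, 31, 57]
  115 > parent 95 at index 0, swap → [115, 95, 91, 93, 3, 85, 35, 31, 57]
extract-max → returns 115:
  remove root 115; move last element 57 to root → [57, 95, 91, 93, 3, 85, 35, 31]
  57 vs larger child 95 at index 1, swap → [95, 57, 91, 93, 3, 85, 35, 31]
  57 vs larger child 93 at index 3, swap → [95, 93, 91, 57, 3, 85, 35, 31]

[95, 93, 91, 57, 3, 85, 35, 31]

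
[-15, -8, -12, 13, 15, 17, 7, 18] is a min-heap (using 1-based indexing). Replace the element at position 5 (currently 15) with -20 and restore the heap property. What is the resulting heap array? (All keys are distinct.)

[-20, -15, -12, 13, -8, 17, 7, 18]

set index 5 from 15 to -20 → [-15, -8, -12, 13, -20, 17, 7, 18]
-20 < parent -8 at index 2, swap → [-15, -20, -12, 13, -8, 17, 7, 18]
-20 < parent -15 at index 1, swap → [-20, -15, -12, 13, -8, 17, 7, 18]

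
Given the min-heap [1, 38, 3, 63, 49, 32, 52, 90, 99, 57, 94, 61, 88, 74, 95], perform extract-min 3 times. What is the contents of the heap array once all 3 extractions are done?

extract-min #1 returns 1:
  remove root 1; move last element 95 to root → [95, 38, 3, 63, 49, 32, 52, 90, 99, 57, 94, 61, 88, 74]
  95 vs smaller child 3 at index 2, swap → [3, 38, 95, 63, 49, 32, 52, 90, 99, 57, 94, 61, 88, 74]
  95 vs smaller child 32 at index 5, swap → [3, 38, 32, 63, 49, 95, 52, 90, 99, 57, 94, 61, 88, 74]
  95 vs smaller child 61 at index 11, swap → [3, 38, 32, 63, 49, 61, 52, 90, 99, 57, 94, 95, 88, 74]
extract-min #2 returns 3:
  remove root 3; move last element 74 to root → [74, 38, 32, 63, 49, 61, 52, 90, 99, 57, 94, 95, 88]
  74 vs smaller child 32 at index 2, swap → [32, 38, 74, 63, 49, 61, 52, 90, 99, 57, 94, 95, 88]
  74 vs smaller child 52 at index 6, swap → [32, 38, 52, 63, 49, 61, 74, 90, 99, 57, 94, 95, 88]
extract-min #3 returns 32:
  remove root 32; move last element 88 to root → [88, 38, 52, 63, 49, 61, 74, 90, 99, 57, 94, 95]
  88 vs smaller child 38 at index 1, swap → [38, 88, 52, 63, 49, 61, 74, 90, 99, 57, 94, 95]
  88 vs smaller child 49 at index 4, swap → [38, 49, 52, 63, 88, 61, 74, 90, 99, 57, 94, 95]
  88 vs smaller child 57 at index 9, swap → [38, 49, 52, 63, 57, 61, 74, 90, 99, 88, 94, 95]

[38, 49, 52, 63, 57, 61, 74, 90, 99, 88, 94, 95]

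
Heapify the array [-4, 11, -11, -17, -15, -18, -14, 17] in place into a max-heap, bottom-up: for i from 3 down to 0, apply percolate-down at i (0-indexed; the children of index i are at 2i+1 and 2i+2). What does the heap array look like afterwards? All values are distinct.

sift down from index 3:
  -17 vs only child 17 at index 7, swap → [-4, 11, -11, 17, -15, -18, -14, -17]
sift down from index 2: already satisfies heap property
sift down from index 1:
  11 vs larger child 17 at index 3, swap → [-4, 17, -11, 11, -15, -18, -14, -17]
sift down from index 0:
  -4 vs larger child 17 at index 1, swap → [17, -4, -11, 11, -15, -18, -14, -17]
  -4 vs larger child 11 at index 3, swap → [17, 11, -11, -4, -15, -18, -14, -17]

[17, 11, -11, -4, -15, -18, -14, -17]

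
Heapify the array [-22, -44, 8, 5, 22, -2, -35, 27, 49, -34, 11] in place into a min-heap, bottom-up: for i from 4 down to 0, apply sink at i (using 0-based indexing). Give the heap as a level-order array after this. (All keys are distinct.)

sift down from index 4:
  22 vs smaller child -34 at index 9, swap → [-22, -44, 8, 5, -34, -2, -35, 27, 49, 22, 11]
sift down from index 3: already satisfies heap property
sift down from index 2:
  8 vs smaller child -35 at index 6, swap → [-22, -44, -35, 5, -34, -2, 8, 27, 49, 22, 11]
sift down from index 1: already satisfies heap property
sift down from index 0:
  -22 vs smaller child -44 at index 1, swap → [-44, -22, -35, 5, -34, -2, 8, 27, 49, 22, 11]
  -22 vs smaller child -34 at index 4, swap → [-44, -34, -35, 5, -22, -2, 8, 27, 49, 22, 11]

[-44, -34, -35, 5, -22, -2, 8, 27, 49, 22, 11]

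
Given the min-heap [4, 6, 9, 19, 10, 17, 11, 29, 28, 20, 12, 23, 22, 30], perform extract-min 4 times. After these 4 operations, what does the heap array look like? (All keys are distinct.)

[11, 12, 17, 19, 20, 30, 22, 29, 28, 23]

extract-min #1 returns 4:
  remove root 4; move last element 30 to root → [30, 6, 9, 19, 10, 17, 11, 29, 28, 20, 12, 23, 22]
  30 vs smaller child 6 at index 1, swap → [6, 30, 9, 19, 10, 17, 11, 29, 28, 20, 12, 23, 22]
  30 vs smaller child 10 at index 4, swap → [6, 10, 9, 19, 30, 17, 11, 29, 28, 20, 12, 23, 22]
  30 vs smaller child 12 at index 10, swap → [6, 10, 9, 19, 12, 17, 11, 29, 28, 20, 30, 23, 22]
extract-min #2 returns 6:
  remove root 6; move last element 22 to root → [22, 10, 9, 19, 12, 17, 11, 29, 28, 20, 30, 23]
  22 vs smaller child 9 at index 2, swap → [9, 10, 22, 19, 12, 17, 11, 29, 28, 20, 30, 23]
  22 vs smaller child 11 at index 6, swap → [9, 10, 11, 19, 12, 17, 22, 29, 28, 20, 30, 23]
extract-min #3 returns 9:
  remove root 9; move last element 23 to root → [23, 10, 11, 19, 12, 17, 22, 29, 28, 20, 30]
  23 vs smaller child 10 at index 1, swap → [10, 23, 11, 19, 12, 17, 22, 29, 28, 20, 30]
  23 vs smaller child 12 at index 4, swap → [10, 12, 11, 19, 23, 17, 22, 29, 28, 20, 30]
  23 vs smaller child 20 at index 9, swap → [10, 12, 11, 19, 20, 17, 22, 29, 28, 23, 30]
extract-min #4 returns 10:
  remove root 10; move last element 30 to root → [30, 12, 11, 19, 20, 17, 22, 29, 28, 23]
  30 vs smaller child 11 at index 2, swap → [11, 12, 30, 19, 20, 17, 22, 29, 28, 23]
  30 vs smaller child 17 at index 5, swap → [11, 12, 17, 19, 20, 30, 22, 29, 28, 23]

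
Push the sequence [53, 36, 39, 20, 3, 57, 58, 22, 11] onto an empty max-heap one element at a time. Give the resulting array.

[58, 36, 57, 22, 3, 39, 53, 20, 11]

Insert 53:
  append 53 at index 0 → [53] (no swap needed)
Insert 36:
  append 36 at index 1 → [53, 36] (no swap needed)
Insert 39:
  append 39 at index 2 → [53, 36, 39] (no swap needed)
Insert 20:
  append 20 at index 3 → [53, 36, 39, 20] (no swap needed)
Insert 3:
  append 3 at index 4 → [53, 36, 39, 20, 3] (no swap needed)
Insert 57:
  append 57 at index 5 → [53, 36, 39, 20, 3, 57]
  57 > parent 39 at index 2, swap → [53, 36, 57, 20, 3, 39]
  57 > parent 53 at index 0, swap → [57, 36, 53, 20, 3, 39]
Insert 58:
  append 58 at index 6 → [57, 36, 53, 20, 3, 39, 58]
  58 > parent 53 at index 2, swap → [57, 36, 58, 20, 3, 39, 53]
  58 > parent 57 at index 0, swap → [58, 36, 57, 20, 3, 39, 53]
Insert 22:
  append 22 at index 7 → [58, 36, 57, 20, 3, 39, 53, 22]
  22 > parent 20 at index 3, swap → [58, 36, 57, 22, 3, 39, 53, 20]
Insert 11:
  append 11 at index 8 → [58, 36, 57, 22, 3, 39, 53, 20, 11] (no swap needed)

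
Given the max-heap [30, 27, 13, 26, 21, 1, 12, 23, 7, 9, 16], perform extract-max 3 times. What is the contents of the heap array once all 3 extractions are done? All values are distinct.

[23, 21, 13, 16, 7, 1, 12, 9]

extract-max #1 returns 30:
  remove root 30; move last element 16 to root → [16, 27, 13, 26, 21, 1, 12, 23, 7, 9]
  16 vs larger child 27 at index 1, swap → [27, 16, 13, 26, 21, 1, 12, 23, 7, 9]
  16 vs larger child 26 at index 3, swap → [27, 26, 13, 16, 21, 1, 12, 23, 7, 9]
  16 vs larger child 23 at index 7, swap → [27, 26, 13, 23, 21, 1, 12, 16, 7, 9]
extract-max #2 returns 27:
  remove root 27; move last element 9 to root → [9, 26, 13, 23, 21, 1, 12, 16, 7]
  9 vs larger child 26 at index 1, swap → [26, 9, 13, 23, 21, 1, 12, 16, 7]
  9 vs larger child 23 at index 3, swap → [26, 23, 13, 9, 21, 1, 12, 16, 7]
  9 vs larger child 16 at index 7, swap → [26, 23, 13, 16, 21, 1, 12, 9, 7]
extract-max #3 returns 26:
  remove root 26; move last element 7 to root → [7, 23, 13, 16, 21, 1, 12, 9]
  7 vs larger child 23 at index 1, swap → [23, 7, 13, 16, 21, 1, 12, 9]
  7 vs larger child 21 at index 4, swap → [23, 21, 13, 16, 7, 1, 12, 9]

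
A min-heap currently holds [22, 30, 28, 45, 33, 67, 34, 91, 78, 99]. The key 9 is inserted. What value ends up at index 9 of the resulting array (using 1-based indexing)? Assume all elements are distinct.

78

append 9 at index 11 → [22, 30, 28, 45, 33, 67, 34, 91, 78, 99, 9]
9 < parent 33 at index 5, swap → [22, 30, 28, 45, 9, 67, 34, 91, 78, 99, 33]
9 < parent 30 at index 2, swap → [22, 9, 28, 45, 30, 67, 34, 91, 78, 99, 33]
9 < parent 22 at index 1, swap → [9, 22, 28, 45, 30, 67, 34, 91, 78, 99, 33]
resulting array: [9, 22, 28, 45, 30, 67, 34, 91, 78, 99, 33]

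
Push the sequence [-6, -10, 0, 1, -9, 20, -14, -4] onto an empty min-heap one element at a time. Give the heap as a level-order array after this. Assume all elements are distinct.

[-14, -9, -10, -4, -6, 20, 0, 1]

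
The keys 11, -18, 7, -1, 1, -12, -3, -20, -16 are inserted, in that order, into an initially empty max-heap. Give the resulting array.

[11, 1, 7, -16, -1, -12, -3, -20, -18]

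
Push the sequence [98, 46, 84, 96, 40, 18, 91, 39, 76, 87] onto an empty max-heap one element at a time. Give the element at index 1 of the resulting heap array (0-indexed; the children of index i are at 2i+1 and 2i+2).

Insert 98:
  append 98 at index 0 → [98] (no swap needed)
Insert 46:
  append 46 at index 1 → [98, 46] (no swap needed)
Insert 84:
  append 84 at index 2 → [98, 46, 84] (no swap needed)
Insert 96:
  append 96 at index 3 → [98, 46, 84, 96]
  96 > parent 46 at index 1, swap → [98, 96, 84, 46]
Insert 40:
  append 40 at index 4 → [98, 96, 84, 46, 40] (no swap needed)
Insert 18:
  append 18 at index 5 → [98, 96, 84, 46, 40, 18] (no swap needed)
Insert 91:
  append 91 at index 6 → [98, 96, 84, 46, 40, 18, 91]
  91 > parent 84 at index 2, swap → [98, 96, 91, 46, 40, 18, 84]
Insert 39:
  append 39 at index 7 → [98, 96, 91, 46, 40, 18, 84, 39] (no swap needed)
Insert 76:
  append 76 at index 8 → [98, 96, 91, 46, 40, 18, 84, 39, 76]
  76 > parent 46 at index 3, swap → [98, 96, 91, 76, 40, 18, 84, 39, 46]
Insert 87:
  append 87 at index 9 → [98, 96, 91, 76, 40, 18, 84, 39, 46, 87]
  87 > parent 40 at index 4, swap → [98, 96, 91, 76, 87, 18, 84, 39, 46, 40]
resulting array: [98, 96, 91, 76, 87, 18, 84, 39, 46, 40]

96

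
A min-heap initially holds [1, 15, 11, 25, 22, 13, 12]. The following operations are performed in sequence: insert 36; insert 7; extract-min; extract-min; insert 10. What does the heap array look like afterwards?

insert 36:
  append 36 at index 7 → [1, 15, 11, 25, 22, 13, 12, 36] (no swap needed)
insert 7:
  append 7 at index 8 → [1, 15, 11, 25, 22, 13, 12, 36, 7]
  7 < parent 25 at index 3, swap → [1, 15, 11, 7, 22, 13, 12, 36, 25]
  7 < parent 15 at index 1, swap → [1, 7, 11, 15, 22, 13, 12, 36, 25]
extract-min → returns 1:
  remove root 1; move last element 25 to root → [25, 7, 11, 15, 22, 13, 12, 36]
  25 vs smaller child 7 at index 1, swap → [7, 25, 11, 15, 22, 13, 12, 36]
  25 vs smaller child 15 at index 3, swap → [7, 15, 11, 25, 22, 13, 12, 36]
extract-min → returns 7:
  remove root 7; move last element 36 to root → [36, 15, 11, 25, 22, 13, 12]
  36 vs smaller child 11 at index 2, swap → [11, 15, 36, 25, 22, 13, 12]
  36 vs smaller child 12 at index 6, swap → [11, 15, 12, 25, 22, 13, 36]
insert 10:
  append 10 at index 7 → [11, 15, 12, 25, 22, 13, 36, 10]
  10 < parent 25 at index 3, swap → [11, 15, 12, 10, 22, 13, 36, 25]
  10 < parent 15 at index 1, swap → [11, 10, 12, 15, 22, 13, 36, 25]
  10 < parent 11 at index 0, swap → [10, 11, 12, 15, 22, 13, 36, 25]

[10, 11, 12, 15, 22, 13, 36, 25]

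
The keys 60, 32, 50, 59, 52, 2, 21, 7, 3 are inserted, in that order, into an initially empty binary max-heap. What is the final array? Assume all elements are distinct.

Insert 60:
  append 60 at index 0 → [60] (no swap needed)
Insert 32:
  append 32 at index 1 → [60, 32] (no swap needed)
Insert 50:
  append 50 at index 2 → [60, 32, 50] (no swap needed)
Insert 59:
  append 59 at index 3 → [60, 32, 50, 59]
  59 > parent 32 at index 1, swap → [60, 59, 50, 32]
Insert 52:
  append 52 at index 4 → [60, 59, 50, 32, 52] (no swap needed)
Insert 2:
  append 2 at index 5 → [60, 59, 50, 32, 52, 2] (no swap needed)
Insert 21:
  append 21 at index 6 → [60, 59, 50, 32, 52, 2, 21] (no swap needed)
Insert 7:
  append 7 at index 7 → [60, 59, 50, 32, 52, 2, 21, 7] (no swap needed)
Insert 3:
  append 3 at index 8 → [60, 59, 50, 32, 52, 2, 21, 7, 3] (no swap needed)

[60, 59, 50, 32, 52, 2, 21, 7, 3]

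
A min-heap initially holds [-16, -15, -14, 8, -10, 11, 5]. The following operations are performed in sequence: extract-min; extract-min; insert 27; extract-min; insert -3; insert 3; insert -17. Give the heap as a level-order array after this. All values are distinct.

[-17, -10, -3, 5, 27, 11, 3, 8]

extract-min → returns -16:
  remove root -16; move last element 5 to root → [5, -15, -14, 8, -10, 11]
  5 vs smaller child -15 at index 1, swap → [-15, 5, -14, 8, -10, 11]
  5 vs smaller child -10 at index 4, swap → [-15, -10, -14, 8, 5, 11]
extract-min → returns -15:
  remove root -15; move last element 11 to root → [11, -10, -14, 8, 5]
  11 vs smaller child -14 at index 2, swap → [-14, -10, 11, 8, 5]
insert 27:
  append 27 at index 5 → [-14, -10, 11, 8, 5, 27] (no swap needed)
extract-min → returns -14:
  remove root -14; move last element 27 to root → [27, -10, 11, 8, 5]
  27 vs smaller child -10 at index 1, swap → [-10, 27, 11, 8, 5]
  27 vs smaller child 5 at index 4, swap → [-10, 5, 11, 8, 27]
insert -3:
  append -3 at index 5 → [-10, 5, 11, 8, 27, -3]
  -3 < parent 11 at index 2, swap → [-10, 5, -3, 8, 27, 11]
insert 3:
  append 3 at index 6 → [-10, 5, -3, 8, 27, 11, 3] (no swap needed)
insert -17:
  append -17 at index 7 → [-10, 5, -3, 8, 27, 11, 3, -17]
  -17 < parent 8 at index 3, swap → [-10, 5, -3, -17, 27, 11, 3, 8]
  -17 < parent 5 at index 1, swap → [-10, -17, -3, 5, 27, 11, 3, 8]
  -17 < parent -10 at index 0, swap → [-17, -10, -3, 5, 27, 11, 3, 8]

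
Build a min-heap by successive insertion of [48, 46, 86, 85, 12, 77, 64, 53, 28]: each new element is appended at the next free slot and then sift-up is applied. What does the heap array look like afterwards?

Insert 48:
  append 48 at index 0 → [48] (no swap needed)
Insert 46:
  append 46 at index 1 → [48, 46]
  46 < parent 48 at index 0, swap → [46, 48]
Insert 86:
  append 86 at index 2 → [46, 48, 86] (no swap needed)
Insert 85:
  append 85 at index 3 → [46, 48, 86, 85] (no swap needed)
Insert 12:
  append 12 at index 4 → [46, 48, 86, 85, 12]
  12 < parent 48 at index 1, swap → [46, 12, 86, 85, 48]
  12 < parent 46 at index 0, swap → [12, 46, 86, 85, 48]
Insert 77:
  append 77 at index 5 → [12, 46, 86, 85, 48, 77]
  77 < parent 86 at index 2, swap → [12, 46, 77, 85, 48, 86]
Insert 64:
  append 64 at index 6 → [12, 46, 77, 85, 48, 86, 64]
  64 < parent 77 at index 2, swap → [12, 46, 64, 85, 48, 86, 77]
Insert 53:
  append 53 at index 7 → [12, 46, 64, 85, 48, 86, 77, 53]
  53 < parent 85 at index 3, swap → [12, 46, 64, 53, 48, 86, 77, 85]
Insert 28:
  append 28 at index 8 → [12, 46, 64, 53, 48, 86, 77, 85, 28]
  28 < parent 53 at index 3, swap → [12, 46, 64, 28, 48, 86, 77, 85, 53]
  28 < parent 46 at index 1, swap → [12, 28, 64, 46, 48, 86, 77, 85, 53]

[12, 28, 64, 46, 48, 86, 77, 85, 53]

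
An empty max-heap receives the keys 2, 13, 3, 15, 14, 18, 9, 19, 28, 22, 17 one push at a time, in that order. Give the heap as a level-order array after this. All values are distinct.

Insert 2:
  append 2 at index 0 → [2] (no swap needed)
Insert 13:
  append 13 at index 1 → [2, 13]
  13 > parent 2 at index 0, swap → [13, 2]
Insert 3:
  append 3 at index 2 → [13, 2, 3] (no swap needed)
Insert 15:
  append 15 at index 3 → [13, 2, 3, 15]
  15 > parent 2 at index 1, swap → [13, 15, 3, 2]
  15 > parent 13 at index 0, swap → [15, 13, 3, 2]
Insert 14:
  append 14 at index 4 → [15, 13, 3, 2, 14]
  14 > parent 13 at index 1, swap → [15, 14, 3, 2, 13]
Insert 18:
  append 18 at index 5 → [15, 14, 3, 2, 13, 18]
  18 > parent 3 at index 2, swap → [15, 14, 18, 2, 13, 3]
  18 > parent 15 at index 0, swap → [18, 14, 15, 2, 13, 3]
Insert 9:
  append 9 at index 6 → [18, 14, 15, 2, 13, 3, 9] (no swap needed)
Insert 19:
  append 19 at index 7 → [18, 14, 15, 2, 13, 3, 9, 19]
  19 > parent 2 at index 3, swap → [18, 14, 15, 19, 13, 3, 9, 2]
  19 > parent 14 at index 1, swap → [18, 19, 15, 14, 13, 3, 9, 2]
  19 > parent 18 at index 0, swap → [19, 18, 15, 14, 13, 3, 9, 2]
Insert 28:
  append 28 at index 8 → [19, 18, 15, 14, 13, 3, 9, 2, 28]
  28 > parent 14 at index 3, swap → [19, 18, 15, 28, 13, 3, 9, 2, 14]
  28 > parent 18 at index 1, swap → [19, 28, 15, 18, 13, 3, 9, 2, 14]
  28 > parent 19 at index 0, swap → [28, 19, 15, 18, 13, 3, 9, 2, 14]
Insert 22:
  append 22 at index 9 → [28, 19, 15, 18, 13, 3, 9, 2, 14, 22]
  22 > parent 13 at index 4, swap → [28, 19, 15, 18, 22, 3, 9, 2, 14, 13]
  22 > parent 19 at index 1, swap → [28, 22, 15, 18, 19, 3, 9, 2, 14, 13]
Insert 17:
  append 17 at index 10 → [28, 22, 15, 18, 19, 3, 9, 2, 14, 13, 17] (no swap needed)

[28, 22, 15, 18, 19, 3, 9, 2, 14, 13, 17]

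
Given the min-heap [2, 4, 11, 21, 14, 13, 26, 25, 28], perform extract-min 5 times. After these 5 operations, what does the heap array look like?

[21, 26, 25, 28]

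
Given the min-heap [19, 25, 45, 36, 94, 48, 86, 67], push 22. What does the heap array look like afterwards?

[19, 22, 45, 25, 94, 48, 86, 67, 36]

append 22 at index 8 → [19, 25, 45, 36, 94, 48, 86, 67, 22]
22 < parent 36 at index 3, swap → [19, 25, 45, 22, 94, 48, 86, 67, 36]
22 < parent 25 at index 1, swap → [19, 22, 45, 25, 94, 48, 86, 67, 36]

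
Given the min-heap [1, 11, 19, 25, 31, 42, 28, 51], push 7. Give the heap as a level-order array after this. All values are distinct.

append 7 at index 8 → [1, 11, 19, 25, 31, 42, 28, 51, 7]
7 < parent 25 at index 3, swap → [1, 11, 19, 7, 31, 42, 28, 51, 25]
7 < parent 11 at index 1, swap → [1, 7, 19, 11, 31, 42, 28, 51, 25]

[1, 7, 19, 11, 31, 42, 28, 51, 25]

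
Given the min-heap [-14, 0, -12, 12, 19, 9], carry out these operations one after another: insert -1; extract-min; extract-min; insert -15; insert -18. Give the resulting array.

[-18, 0, -15, 12, 19, 9, -1]

insert -1:
  append -1 at index 6 → [-14, 0, -12, 12, 19, 9, -1] (no swap needed)
extract-min → returns -14:
  remove root -14; move last element -1 to root → [-1, 0, -12, 12, 19, 9]
  -1 vs smaller child -12 at index 2, swap → [-12, 0, -1, 12, 19, 9]
extract-min → returns -12:
  remove root -12; move last element 9 to root → [9, 0, -1, 12, 19]
  9 vs smaller child -1 at index 2, swap → [-1, 0, 9, 12, 19]
insert -15:
  append -15 at index 5 → [-1, 0, 9, 12, 19, -15]
  -15 < parent 9 at index 2, swap → [-1, 0, -15, 12, 19, 9]
  -15 < parent -1 at index 0, swap → [-15, 0, -1, 12, 19, 9]
insert -18:
  append -18 at index 6 → [-15, 0, -1, 12, 19, 9, -18]
  -18 < parent -1 at index 2, swap → [-15, 0, -18, 12, 19, 9, -1]
  -18 < parent -15 at index 0, swap → [-18, 0, -15, 12, 19, 9, -1]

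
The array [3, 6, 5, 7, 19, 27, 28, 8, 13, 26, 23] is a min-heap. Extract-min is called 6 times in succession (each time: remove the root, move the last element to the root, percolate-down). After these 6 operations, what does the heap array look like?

[19, 26, 23, 27, 28]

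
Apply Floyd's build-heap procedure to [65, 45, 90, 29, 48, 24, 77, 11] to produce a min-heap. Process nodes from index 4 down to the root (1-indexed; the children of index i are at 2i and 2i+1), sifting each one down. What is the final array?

[11, 29, 24, 45, 48, 90, 77, 65]

sift down from index 4:
  29 vs only child 11 at index 8, swap → [65, 45, 90, 11, 48, 24, 77, 29]
sift down from index 3:
  90 vs smaller child 24 at index 6, swap → [65, 45, 24, 11, 48, 90, 77, 29]
sift down from index 2:
  45 vs smaller child 11 at index 4, swap → [65, 11, 24, 45, 48, 90, 77, 29]
  45 vs only child 29 at index 8, swap → [65, 11, 24, 29, 48, 90, 77, 45]
sift down from index 1:
  65 vs smaller child 11 at index 2, swap → [11, 65, 24, 29, 48, 90, 77, 45]
  65 vs smaller child 29 at index 4, swap → [11, 29, 24, 65, 48, 90, 77, 45]
  65 vs only child 45 at index 8, swap → [11, 29, 24, 45, 48, 90, 77, 65]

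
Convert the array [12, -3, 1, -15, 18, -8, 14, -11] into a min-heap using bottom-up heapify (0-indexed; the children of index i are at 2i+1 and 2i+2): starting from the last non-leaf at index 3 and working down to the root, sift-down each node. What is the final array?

[-15, -11, -8, -3, 18, 1, 14, 12]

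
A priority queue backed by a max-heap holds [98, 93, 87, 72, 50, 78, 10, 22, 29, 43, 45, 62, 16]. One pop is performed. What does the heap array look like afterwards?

[93, 72, 87, 29, 50, 78, 10, 22, 16, 43, 45, 62]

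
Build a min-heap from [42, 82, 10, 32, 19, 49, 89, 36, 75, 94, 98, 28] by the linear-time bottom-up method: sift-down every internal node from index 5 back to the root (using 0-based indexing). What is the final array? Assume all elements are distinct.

[10, 19, 28, 32, 82, 42, 89, 36, 75, 94, 98, 49]

sift down from index 5:
  49 vs only child 28 at index 11, swap → [42, 82, 10, 32, 19, 28, 89, 36, 75, 94, 98, 49]
sift down from index 4: already satisfies heap property
sift down from index 3: already satisfies heap property
sift down from index 2: already satisfies heap property
sift down from index 1:
  82 vs smaller child 19 at index 4, swap → [42, 19, 10, 32, 82, 28, 89, 36, 75, 94, 98, 49]
sift down from index 0:
  42 vs smaller child 10 at index 2, swap → [10, 19, 42, 32, 82, 28, 89, 36, 75, 94, 98, 49]
  42 vs smaller child 28 at index 5, swap → [10, 19, 28, 32, 82, 42, 89, 36, 75, 94, 98, 49]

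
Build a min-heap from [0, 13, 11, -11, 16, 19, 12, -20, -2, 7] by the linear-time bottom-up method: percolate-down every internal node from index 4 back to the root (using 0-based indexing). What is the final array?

[-20, -11, 11, -2, 7, 19, 12, 13, 0, 16]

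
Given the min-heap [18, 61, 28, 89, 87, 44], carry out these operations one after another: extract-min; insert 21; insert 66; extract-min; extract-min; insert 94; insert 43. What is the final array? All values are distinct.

extract-min → returns 18:
  remove root 18; move last element 44 to root → [44, 61, 28, 89, 87]
  44 vs smaller child 28 at index 2, swap → [28, 61, 44, 89, 87]
insert 21:
  append 21 at index 5 → [28, 61, 44, 89, 87, 21]
  21 < parent 44 at index 2, swap → [28, 61, 21, 89, 87, 44]
  21 < parent 28 at index 0, swap → [21, 61, 28, 89, 87, 44]
insert 66:
  append 66 at index 6 → [21, 61, 28, 89, 87, 44, 66] (no swap needed)
extract-min → returns 21:
  remove root 21; move last element 66 to root → [66, 61, 28, 89, 87, 44]
  66 vs smaller child 28 at index 2, swap → [28, 61, 66, 89, 87, 44]
  66 vs only child 44 at index 5, swap → [28, 61, 44, 89, 87, 66]
extract-min → returns 28:
  remove root 28; move last element 66 to root → [66, 61, 44, 89, 87]
  66 vs smaller child 44 at index 2, swap → [44, 61, 66, 89, 87]
insert 94:
  append 94 at index 5 → [44, 61, 66, 89, 87, 94] (no swap needed)
insert 43:
  append 43 at index 6 → [44, 61, 66, 89, 87, 94, 43]
  43 < parent 66 at index 2, swap → [44, 61, 43, 89, 87, 94, 66]
  43 < parent 44 at index 0, swap → [43, 61, 44, 89, 87, 94, 66]

[43, 61, 44, 89, 87, 94, 66]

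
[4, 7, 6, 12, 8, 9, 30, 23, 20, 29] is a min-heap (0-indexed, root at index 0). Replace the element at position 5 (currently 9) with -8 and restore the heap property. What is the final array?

set index 5 from 9 to -8 → [4, 7, 6, 12, 8, -8, 30, 23, 20, 29]
-8 < parent 6 at index 2, swap → [4, 7, -8, 12, 8, 6, 30, 23, 20, 29]
-8 < parent 4 at index 0, swap → [-8, 7, 4, 12, 8, 6, 30, 23, 20, 29]

[-8, 7, 4, 12, 8, 6, 30, 23, 20, 29]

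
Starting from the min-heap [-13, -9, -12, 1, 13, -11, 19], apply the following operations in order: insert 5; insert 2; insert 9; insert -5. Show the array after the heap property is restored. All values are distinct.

[-13, -9, -12, 1, -5, -11, 19, 5, 2, 13, 9]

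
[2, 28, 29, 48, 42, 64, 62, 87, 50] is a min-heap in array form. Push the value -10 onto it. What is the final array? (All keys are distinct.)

append -10 at index 9 → [2, 28, 29, 48, 42, 64, 62, 87, 50, -10]
-10 < parent 42 at index 4, swap → [2, 28, 29, 48, -10, 64, 62, 87, 50, 42]
-10 < parent 28 at index 1, swap → [2, -10, 29, 48, 28, 64, 62, 87, 50, 42]
-10 < parent 2 at index 0, swap → [-10, 2, 29, 48, 28, 64, 62, 87, 50, 42]

[-10, 2, 29, 48, 28, 64, 62, 87, 50, 42]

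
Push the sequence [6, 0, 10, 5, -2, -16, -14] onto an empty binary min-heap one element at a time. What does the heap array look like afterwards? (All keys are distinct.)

Insert 6:
  append 6 at index 0 → [6] (no swap needed)
Insert 0:
  append 0 at index 1 → [6, 0]
  0 < parent 6 at index 0, swap → [0, 6]
Insert 10:
  append 10 at index 2 → [0, 6, 10] (no swap needed)
Insert 5:
  append 5 at index 3 → [0, 6, 10, 5]
  5 < parent 6 at index 1, swap → [0, 5, 10, 6]
Insert -2:
  append -2 at index 4 → [0, 5, 10, 6, -2]
  -2 < parent 5 at index 1, swap → [0, -2, 10, 6, 5]
  -2 < parent 0 at index 0, swap → [-2, 0, 10, 6, 5]
Insert -16:
  append -16 at index 5 → [-2, 0, 10, 6, 5, -16]
  -16 < parent 10 at index 2, swap → [-2, 0, -16, 6, 5, 10]
  -16 < parent -2 at index 0, swap → [-16, 0, -2, 6, 5, 10]
Insert -14:
  append -14 at index 6 → [-16, 0, -2, 6, 5, 10, -14]
  -14 < parent -2 at index 2, swap → [-16, 0, -14, 6, 5, 10, -2]

[-16, 0, -14, 6, 5, 10, -2]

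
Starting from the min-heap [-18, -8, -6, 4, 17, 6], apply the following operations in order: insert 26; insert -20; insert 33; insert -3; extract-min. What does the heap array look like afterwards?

insert 26:
  append 26 at index 6 → [-18, -8, -6, 4, 17, 6, 26] (no swap needed)
insert -20:
  append -20 at index 7 → [-18, -8, -6, 4, 17, 6, 26, -20]
  -20 < parent 4 at index 3, swap → [-18, -8, -6, -20, 17, 6, 26, 4]
  -20 < parent -8 at index 1, swap → [-18, -20, -6, -8, 17, 6, 26, 4]
  -20 < parent -18 at index 0, swap → [-20, -18, -6, -8, 17, 6, 26, 4]
insert 33:
  append 33 at index 8 → [-20, -18, -6, -8, 17, 6, 26, 4, 33] (no swap needed)
insert -3:
  append -3 at index 9 → [-20, -18, -6, -8, 17, 6, 26, 4, 33, -3]
  -3 < parent 17 at index 4, swap → [-20, -18, -6, -8, -3, 6, 26, 4, 33, 17]
extract-min → returns -20:
  remove root -20; move last element 17 to root → [17, -18, -6, -8, -3, 6, 26, 4, 33]
  17 vs smaller child -18 at index 1, swap → [-18, 17, -6, -8, -3, 6, 26, 4, 33]
  17 vs smaller child -8 at index 3, swap → [-18, -8, -6, 17, -3, 6, 26, 4, 33]
  17 vs smaller child 4 at index 7, swap → [-18, -8, -6, 4, -3, 6, 26, 17, 33]

[-18, -8, -6, 4, -3, 6, 26, 17, 33]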